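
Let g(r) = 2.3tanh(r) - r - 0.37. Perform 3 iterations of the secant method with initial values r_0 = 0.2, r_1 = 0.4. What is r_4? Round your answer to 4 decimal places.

0.3000

g(0.2) = -0.116037, g(0.4) = 0.103883
r_2 = 0.400000 − 0.103883·(0.400000 − 0.200000) / (0.103883 − (-0.116037)) = 0.400000 − (0.020777)/(0.219919) = 0.305527
g(0.305527) = 0.006106
r_3 = 0.305527 − 0.006106·(0.305527 − 0.400000) / (0.006106 − 0.103883) = 0.305527 − (-0.000577)/(-0.097777) = 0.299627
g(0.299627) = -0.000393
r_4 = 0.299627 − (-0.000393)·(0.299627 − 0.305527) / (-0.000393 − 0.006106) = 0.299627 − (0.000002)/(-0.006499) = 0.299984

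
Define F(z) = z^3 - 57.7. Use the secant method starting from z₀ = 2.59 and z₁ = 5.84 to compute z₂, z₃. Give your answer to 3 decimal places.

F(2.59) = -40.32602, F(5.84) = 141.47670
z₂ = 5.84000 − 141.47670·(5.84000 − 2.59000) / (141.47670 − (-40.32602)) = 5.84000 − (459.79929)/(181.80272) = 3.31089
F(3.31089) = -21.40608
z₃ = 3.31089 − (-21.40608)·(3.31089 − 5.84000) / (-21.40608 − 141.47670) = 3.31089 − (54.13836)/(-162.88279) = 3.64327

3.311, 3.643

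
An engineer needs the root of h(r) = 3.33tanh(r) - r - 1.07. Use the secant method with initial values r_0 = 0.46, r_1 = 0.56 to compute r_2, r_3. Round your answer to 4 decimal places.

h(0.46) = -0.097820, h(0.56) = 0.061565
r_2 = 0.560000 − 0.061565·(0.560000 − 0.460000) / (0.061565 − (-0.097820)) = 0.560000 − (0.006156)/(0.159384) = 0.521373
h(0.521373) = 0.002895
r_3 = 0.521373 − 0.002895·(0.521373 − 0.560000) / (0.002895 − 0.061565) = 0.521373 − (-0.000112)/(-0.058670) = 0.519467

0.5214, 0.5195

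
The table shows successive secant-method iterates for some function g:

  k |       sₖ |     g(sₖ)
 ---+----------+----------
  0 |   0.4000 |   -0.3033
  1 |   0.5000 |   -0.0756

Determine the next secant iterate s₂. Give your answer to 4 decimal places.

0.5332

s₂ = 0.5000 − (-0.0756)·(0.5000 − 0.4000) / (-0.0756 − (-0.3033))
   = 0.5000 − (-0.007560)/(0.227700) = 0.533202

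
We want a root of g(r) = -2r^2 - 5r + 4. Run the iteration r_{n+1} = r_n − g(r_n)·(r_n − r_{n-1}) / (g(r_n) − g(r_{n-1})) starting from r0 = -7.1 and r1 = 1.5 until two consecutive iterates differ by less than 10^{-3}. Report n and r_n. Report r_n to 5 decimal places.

n = 7, r_n = 0.63746

g(-7.1) = -61.3200000, g(1.5) = -8.0000000
r2 = 1.5000000 − (-8.0000000)·(8.6000000)/(53.3200000) = 2.7903226;  |Δ| = 1.2903226
g(2.7903226) = -25.5234131
r3 = 2.7903226 − (-25.5234131)·(1.2903226)/(-17.5234131) = 0.9109264;  |Δ| = 1.8793962
g(0.9109264) = -2.2142055
r4 = 0.9109264 − (-2.2142055)·(-1.8793962)/(23.3092076) = 0.7323974;  |Δ| = 0.1785290
g(0.7323974) = -0.7347987
r5 = 0.7323974 − (-0.7347987)·(-0.1785290)/(1.4794069) = 0.6437248;  |Δ| = 0.0886726
g(0.6437248) = -0.0473869
r6 = 0.6437248 − (-0.0473869)·(-0.0886726)/(0.6874117) = 0.6376121;  |Δ| = 0.0061127
g(0.6376121) = -0.0011588
r7 = 0.6376121 − (-0.0011588)·(-0.0061127)/(0.0462281) = 0.6374589;  |Δ| = 0.0001532
|r7 − r6| = 0.0001532 < 10^{-3}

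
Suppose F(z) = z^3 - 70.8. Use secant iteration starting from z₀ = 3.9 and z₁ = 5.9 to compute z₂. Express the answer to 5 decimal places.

4.05721

F(3.9) = -11.4810000, F(5.9) = 134.5790000
z₂ = 5.9000000 − 134.5790000·(5.9000000 − 3.9000000) / (134.5790000 − (-11.4810000)) = 5.9000000 − (269.1580000)/(146.0600000) = 4.0572094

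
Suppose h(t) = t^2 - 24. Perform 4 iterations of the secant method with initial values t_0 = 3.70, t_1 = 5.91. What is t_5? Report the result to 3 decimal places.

4.899

h(3.70) = -10.31000, h(5.91) = 10.92810
t_2 = 5.91000 − 10.92810·(5.91000 − 3.70000) / (10.92810 − (-10.31000)) = 5.91000 − (24.15110)/(21.23810) = 4.77284
h(4.77284) = -1.21999
t_3 = 4.77284 − (-1.21999)·(4.77284 − 5.91000) / (-1.21999 − 10.92810) = 4.77284 − (1.38732)/(-12.14809) = 4.88704
h(4.88704) = -0.11682
t_4 = 4.88704 − (-0.11682)·(4.88704 − 4.77284) / (-0.11682 − (-1.21999)) = 4.88704 − (-0.01334)/(1.10317) = 4.89914
h(4.89914) = 0.00153
t_5 = 4.89914 − 0.00153·(4.89914 − 4.88704) / (0.00153 − (-0.11682)) = 4.89914 − (0.00002)/(0.11835) = 4.89898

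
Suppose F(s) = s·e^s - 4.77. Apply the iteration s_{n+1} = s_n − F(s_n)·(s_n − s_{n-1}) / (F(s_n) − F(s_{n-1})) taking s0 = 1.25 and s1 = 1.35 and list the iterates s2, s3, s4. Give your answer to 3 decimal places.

F(1.25) = -0.40707, F(1.35) = 0.43752
s2 = 1.35000 − 0.43752·(1.35000 − 1.25000) / (0.43752 − (-0.40707)) = 1.35000 − (0.04375)/(0.84460) = 1.29820
F(1.29820) = -0.01511
s3 = 1.29820 − (-0.01511)·(1.29820 − 1.35000) / (-0.01511 − 0.43752) = 1.29820 − (0.00078)/(-0.45263) = 1.29993
F(1.29993) = -0.00054
s4 = 1.29993 − (-0.00054)·(1.29993 − 1.29820) / (-0.00054 − (-0.01511)) = 1.29993 − (0.00000)/(0.01457) = 1.29999

1.298, 1.300, 1.300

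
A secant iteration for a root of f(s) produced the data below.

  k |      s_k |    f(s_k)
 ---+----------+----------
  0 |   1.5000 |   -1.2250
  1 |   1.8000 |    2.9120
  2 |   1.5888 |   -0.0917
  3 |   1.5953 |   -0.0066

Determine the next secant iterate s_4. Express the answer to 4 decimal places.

s_4 = 1.5953 − (-0.0066)·(1.5953 − 1.5888) / (-0.0066 − (-0.0917))
   = 1.5953 − (-0.000043)/(0.085100) = 1.595804

1.5958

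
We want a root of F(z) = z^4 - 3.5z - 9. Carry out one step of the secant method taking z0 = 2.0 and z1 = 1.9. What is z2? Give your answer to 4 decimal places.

F(2.0) = 0.000000, F(1.9) = -2.617900
z2 = 1.900000 − (-2.617900)·(1.900000 − 2.000000) / (-2.617900 − 0.000000) = 1.900000 − (0.261790)/(-2.617900) = 2.000000

2.0000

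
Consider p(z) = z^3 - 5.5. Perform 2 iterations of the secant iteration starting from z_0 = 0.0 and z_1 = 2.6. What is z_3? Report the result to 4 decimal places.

1.3338

p(0.0) = -5.500000, p(2.6) = 12.076000
z_2 = 2.600000 − 12.076000·(2.600000 − 0.000000) / (12.076000 − (-5.500000)) = 2.600000 − (31.397600)/(17.576000) = 0.813609
p(0.813609) = -4.961423
z_3 = 0.813609 − (-4.961423)·(0.813609 − 2.600000) / (-4.961423 − 12.076000) = 0.813609 − (8.863039)/(-17.037423) = 1.333820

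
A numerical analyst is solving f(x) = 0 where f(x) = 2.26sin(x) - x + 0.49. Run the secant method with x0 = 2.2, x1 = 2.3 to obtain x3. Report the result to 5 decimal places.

2.24934

f(2.2) = 0.1172019, f(2.3) = -0.1247062
x2 = 2.3000000 − (-0.1247062)·(2.3000000 − 2.2000000) / (-0.1247062 − 0.1172019) = 2.3000000 − (-0.0124706)/(-0.2419081) = 2.2484489
f(2.2484489) = 0.0021964
x3 = 2.2484489 − 0.0021964·(2.2484489 − 2.3000000) / (0.0021964 − (-0.1247062)) = 2.2484489 − (-0.0001132)/(0.1269026) = 2.2493412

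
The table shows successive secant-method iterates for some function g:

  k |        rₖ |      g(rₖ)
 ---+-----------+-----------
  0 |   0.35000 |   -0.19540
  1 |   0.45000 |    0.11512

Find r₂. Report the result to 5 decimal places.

r₂ = 0.45000 − 0.11512·(0.45000 − 0.35000) / (0.11512 − (-0.19540))
   = 0.45000 − (0.0115120)/(0.3105200) = 0.4129267

0.41293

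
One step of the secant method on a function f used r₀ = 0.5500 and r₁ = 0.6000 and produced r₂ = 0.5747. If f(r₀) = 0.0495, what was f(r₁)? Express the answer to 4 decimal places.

-0.0507

The secant line through (0.5500, 0.0495) and (0.6000, f(r₁)) crosses zero at r₂ = 0.5747.
So (0.5500, 0.0495), (0.6000, f(r₁)), (0.5747, 0) are collinear:
f(r₁) = 0.0495 · (0.6000 − 0.5747) / (0.5500 − 0.5747) = 0.0495 · (0.025300)/(-0.024700) = -0.050702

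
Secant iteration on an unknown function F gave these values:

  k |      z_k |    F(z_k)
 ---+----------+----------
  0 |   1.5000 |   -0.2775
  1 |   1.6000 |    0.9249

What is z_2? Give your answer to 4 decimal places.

1.5231

z_2 = 1.6000 − 0.9249·(1.6000 − 1.5000) / (0.9249 − (-0.2775))
   = 1.6000 − (0.092490)/(1.202400) = 1.523079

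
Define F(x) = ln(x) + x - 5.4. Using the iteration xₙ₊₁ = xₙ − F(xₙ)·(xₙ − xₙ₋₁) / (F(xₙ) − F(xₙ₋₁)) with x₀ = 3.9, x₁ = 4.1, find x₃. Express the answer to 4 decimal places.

F(3.9) = -0.139023, F(4.1) = 0.110987
x₂ = 4.100000 − 0.110987·(4.100000 − 3.900000) / (0.110987 − (-0.139023)) = 4.100000 − (0.022197)/(0.250010) = 4.011214
F(4.011214) = 0.000308
x₃ = 4.011214 − 0.000308·(4.011214 − 4.100000) / (0.000308 − 0.110987) = 4.011214 − (-0.000027)/(-0.110679) = 4.010967

4.0110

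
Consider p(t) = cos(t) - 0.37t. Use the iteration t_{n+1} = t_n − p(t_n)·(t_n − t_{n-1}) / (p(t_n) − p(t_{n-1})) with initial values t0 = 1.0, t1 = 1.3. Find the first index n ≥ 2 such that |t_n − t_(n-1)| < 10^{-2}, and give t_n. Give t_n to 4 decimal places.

n = 3, t_n = 1.1366

p(1.0) = 0.170302, p(1.3) = -0.213501
t2 = 1.300000 − (-0.213501)·(0.300000)/(-0.383803) = 1.133117;  |Δ| = 0.166883
p(1.133117) = 0.004586
t3 = 1.133117 − 0.004586·(-0.166883)/(0.218087) = 1.136626;  |Δ| = 0.003509
|t3 − t2| = 0.003509 < 10^{-2}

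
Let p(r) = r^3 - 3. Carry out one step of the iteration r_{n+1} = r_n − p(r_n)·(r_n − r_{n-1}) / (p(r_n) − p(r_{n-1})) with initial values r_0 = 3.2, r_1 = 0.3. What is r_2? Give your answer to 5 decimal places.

0.56333

p(3.2) = 29.7680000, p(0.3) = -2.9730000
r_2 = 0.3000000 − (-2.9730000)·(0.3000000 − 3.2000000) / (-2.9730000 − 29.7680000) = 0.3000000 − (8.6217000)/(-32.7410000) = 0.5633304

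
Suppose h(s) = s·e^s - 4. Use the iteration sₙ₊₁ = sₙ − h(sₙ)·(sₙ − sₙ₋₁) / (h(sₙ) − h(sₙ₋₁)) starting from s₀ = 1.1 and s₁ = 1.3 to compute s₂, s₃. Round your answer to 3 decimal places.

h(1.1) = -0.69542, h(1.3) = 0.77009
s₂ = 1.30000 − 0.77009·(1.30000 − 1.10000) / (0.77009 − (-0.69542)) = 1.30000 − (0.15402)/(1.46550) = 1.19490
h(1.19490) = -0.05294
s₃ = 1.19490 − (-0.05294)·(1.19490 − 1.30000) / (-0.05294 − 0.77009) = 1.19490 − (0.00556)/(-0.82302) = 1.20166

1.195, 1.202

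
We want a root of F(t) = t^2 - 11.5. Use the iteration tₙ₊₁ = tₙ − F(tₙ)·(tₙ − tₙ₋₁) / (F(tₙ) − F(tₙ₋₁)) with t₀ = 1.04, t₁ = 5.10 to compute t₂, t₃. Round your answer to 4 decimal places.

2.7368, 3.2485

F(1.04) = -10.418400, F(5.10) = 14.510000
t₂ = 5.100000 − 14.510000·(5.100000 − 1.040000) / (14.510000 − (-10.418400)) = 5.100000 − (58.910600)/(24.928400) = 2.736808
F(2.736808) = -4.009883
t₃ = 2.736808 − (-4.009883)·(2.736808 − 5.100000) / (-4.009883 − 14.510000) = 2.736808 − (9.476124)/(-18.519883) = 3.248481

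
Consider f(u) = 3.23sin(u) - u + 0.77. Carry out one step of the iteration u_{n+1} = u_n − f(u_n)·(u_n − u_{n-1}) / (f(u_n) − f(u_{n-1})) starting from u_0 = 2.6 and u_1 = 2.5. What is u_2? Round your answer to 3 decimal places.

f(2.6) = -0.16493, f(2.5) = 0.20307
u_2 = 2.50000 − 0.20307·(2.50000 − 2.60000) / (0.20307 − (-0.16493)) = 2.50000 − (-0.02031)/(0.36800) = 2.55518

2.555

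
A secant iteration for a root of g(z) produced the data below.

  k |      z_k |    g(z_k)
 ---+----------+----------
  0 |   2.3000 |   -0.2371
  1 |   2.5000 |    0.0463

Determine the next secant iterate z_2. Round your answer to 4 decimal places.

z_2 = 2.5000 − 0.0463·(2.5000 − 2.3000) / (0.0463 − (-0.2371))
   = 2.5000 − (0.009260)/(0.283400) = 2.467325

2.4673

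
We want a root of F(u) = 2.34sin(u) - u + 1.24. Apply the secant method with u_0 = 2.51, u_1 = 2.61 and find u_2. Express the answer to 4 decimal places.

F(2.51) = 0.111608, F(2.61) = -0.183838
u_2 = 2.610000 − (-0.183838)·(2.610000 − 2.510000) / (-0.183838 − 0.111608) = 2.610000 − (-0.018384)/(-0.295446) = 2.547776

2.5478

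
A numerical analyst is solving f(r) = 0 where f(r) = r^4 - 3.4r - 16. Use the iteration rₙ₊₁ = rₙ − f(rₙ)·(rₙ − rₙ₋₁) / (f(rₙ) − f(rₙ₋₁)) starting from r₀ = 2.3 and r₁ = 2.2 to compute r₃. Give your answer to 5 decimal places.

2.20139

f(2.3) = 4.1641000, f(2.2) = -0.0544000
r₂ = 2.2000000 − (-0.0544000)·(2.2000000 − 2.3000000) / (-0.0544000 − 4.1641000) = 2.2000000 − (0.0054400)/(-4.2185000) = 2.2012896
f(2.2012896) = -0.0038113
r₃ = 2.2012896 − (-0.0038113)·(2.2012896 − 2.2000000) / (-0.0038113 − (-0.0544000)) = 2.2012896 − (-0.0000049)/(0.0505887) = 2.2013867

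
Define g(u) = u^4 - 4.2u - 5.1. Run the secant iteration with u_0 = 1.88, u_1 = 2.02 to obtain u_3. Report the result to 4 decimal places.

g(1.88) = -0.504017, g(2.02) = 3.065664
u_2 = 2.020000 − 3.065664·(2.020000 − 1.880000) / (3.065664 − (-0.504017)) = 2.020000 − (0.429193)/(3.569681) = 1.899767
g(1.899767) = -0.053310
u_3 = 1.899767 − (-0.053310)·(1.899767 − 2.020000) / (-0.053310 − 3.065664) = 1.899767 − (0.006410)/(-3.118974) = 1.901822

1.9018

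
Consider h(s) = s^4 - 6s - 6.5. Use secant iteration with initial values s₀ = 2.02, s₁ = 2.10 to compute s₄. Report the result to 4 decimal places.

2.0887

h(2.02) = -1.970336, h(2.10) = 0.348100
s₂ = 2.100000 − 0.348100·(2.100000 − 2.020000) / (0.348100 − (-1.970336)) = 2.100000 − (0.027848)/(2.318436) = 2.087988
h(2.087988) = -0.020983
s₃ = 2.087988 − (-0.020983)·(2.087988 − 2.100000) / (-0.020983 − 0.348100) = 2.087988 − (0.000252)/(-0.369083) = 2.088671
h(2.088671) = -0.000203
s₄ = 2.088671 − (-0.000203)·(2.088671 − 2.087988) / (-0.000203 − (-0.020983)) = 2.088671 − (0.000000)/(0.020780) = 2.088678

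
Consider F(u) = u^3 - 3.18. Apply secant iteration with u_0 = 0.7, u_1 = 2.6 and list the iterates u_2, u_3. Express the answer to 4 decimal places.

1.0128, 1.2183

F(0.7) = -2.837000, F(2.6) = 14.396000
u_2 = 2.600000 − 14.396000·(2.600000 − 0.700000) / (14.396000 − (-2.837000)) = 2.600000 − (27.352400)/(17.233000) = 1.012789
F(1.012789) = -2.141139
u_3 = 1.012789 − (-2.141139)·(1.012789 − 2.600000) / (-2.141139 − 14.396000) = 1.012789 − (3.398438)/(-16.537139) = 1.218293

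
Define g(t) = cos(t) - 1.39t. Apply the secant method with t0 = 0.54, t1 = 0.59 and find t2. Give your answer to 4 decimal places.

g(0.54) = 0.107109, g(0.59) = 0.010841
t2 = 0.590000 − 0.010841·(0.590000 − 0.540000) / (0.010841 − 0.107109) = 0.590000 − (0.000542)/(-0.096268) = 0.595630

0.5956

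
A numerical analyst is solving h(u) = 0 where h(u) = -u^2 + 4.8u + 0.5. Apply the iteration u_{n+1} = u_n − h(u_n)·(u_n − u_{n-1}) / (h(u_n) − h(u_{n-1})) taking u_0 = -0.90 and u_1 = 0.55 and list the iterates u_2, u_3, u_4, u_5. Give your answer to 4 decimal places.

h(-0.90) = -4.630000, h(0.55) = 2.837500
u_2 = 0.550000 − 2.837500·(0.550000 − (-0.900000)) / (2.837500 − (-4.630000)) = 0.550000 − (4.114375)/(7.467500) = -0.000971
h(-0.000971) = 0.495339
u_3 = -0.000971 − 0.495339·(-0.000971 − 0.550000) / (0.495339 − 2.837500) = -0.000971 − (-0.272917)/(-2.342161) = -0.117495
h(-0.117495) = -0.077779
u_4 = -0.117495 − (-0.077779)·(-0.117495 − (-0.000971)) / (-0.077779 − 0.495339) = -0.117495 − (0.009063)/(-0.573118) = -0.101681
h(-0.101681) = 0.001593
u_5 = -0.101681 − 0.001593·(-0.101681 − (-0.117495)) / (0.001593 − (-0.077779)) = -0.101681 − (0.000025)/(0.079372) = -0.101998

-0.0010, -0.1175, -0.1017, -0.1020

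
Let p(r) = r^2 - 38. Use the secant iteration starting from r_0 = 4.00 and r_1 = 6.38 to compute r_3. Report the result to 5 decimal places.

6.16364

p(4.00) = -22.0000000, p(6.38) = 2.7044000
r_2 = 6.3800000 − 2.7044000·(6.3800000 − 4.0000000) / (2.7044000 − (-22.0000000)) = 6.3800000 − (6.4364720)/(24.7044000) = 6.1194605
p(6.1194605) = -0.5522032
r_3 = 6.1194605 − (-0.5522032)·(6.1194605 − 6.3800000) / (-0.5522032 − 2.7044000) = 6.1194605 − (0.1438707)/(-3.2566032) = 6.1636387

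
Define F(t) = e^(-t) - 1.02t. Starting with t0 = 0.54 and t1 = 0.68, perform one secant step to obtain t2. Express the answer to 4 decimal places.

F(0.54) = 0.031948, F(0.68) = -0.186983
t2 = 0.680000 − (-0.186983)·(0.680000 − 0.540000) / (-0.186983 − 0.031948) = 0.680000 − (-0.026178)/(-0.218931) = 0.560430

0.5604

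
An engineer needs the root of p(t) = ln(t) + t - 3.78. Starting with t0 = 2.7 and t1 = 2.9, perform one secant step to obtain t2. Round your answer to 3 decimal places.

2.764

p(2.7) = -0.08675, p(2.9) = 0.18471
t2 = 2.90000 − 0.18471·(2.90000 − 2.70000) / (0.18471 − (-0.08675)) = 2.90000 − (0.03694)/(0.27146) = 2.76391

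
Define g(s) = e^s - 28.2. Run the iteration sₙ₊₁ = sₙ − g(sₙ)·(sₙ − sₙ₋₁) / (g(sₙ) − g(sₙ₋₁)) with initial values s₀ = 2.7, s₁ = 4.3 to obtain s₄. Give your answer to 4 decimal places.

g(2.7) = -13.320268, g(4.3) = 45.499794
s₂ = 4.300000 − 45.499794·(4.300000 − 2.700000) / (45.499794 − (-13.320268)) = 4.300000 − (72.799670)/(58.820062) = 3.062333
g(3.062333) = -6.822635
s₃ = 3.062333 − (-6.822635)·(3.062333 − 4.300000) / (-6.822635 − 45.499794) = 3.062333 − (8.444152)/(-52.322429) = 3.223720
g(3.223720) = -3.078614
s₄ = 3.223720 − (-3.078614)·(3.223720 − 3.062333) / (-3.078614 − (-6.822635)) = 3.223720 − (-0.496848)/(3.744021) = 3.356424

3.3564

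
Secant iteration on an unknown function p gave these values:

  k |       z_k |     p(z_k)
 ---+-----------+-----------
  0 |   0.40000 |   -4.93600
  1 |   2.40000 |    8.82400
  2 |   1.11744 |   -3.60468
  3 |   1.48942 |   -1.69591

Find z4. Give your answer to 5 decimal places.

z4 = 1.48942 − (-1.69591)·(1.48942 − 1.11744) / (-1.69591 − (-3.60468))
   = 1.48942 − (-0.6308446)/(1.9087700) = 1.8199180

1.81992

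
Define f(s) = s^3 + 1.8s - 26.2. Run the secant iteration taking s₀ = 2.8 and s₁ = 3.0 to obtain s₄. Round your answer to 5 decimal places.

f(2.8) = 0.7920000, f(3.0) = 6.2000000
s₂ = 3.0000000 − 6.2000000·(3.0000000 − 2.8000000) / (6.2000000 − 0.7920000) = 3.0000000 − (1.2400000)/(5.4080000) = 2.7707101
f(2.7707101) = 0.0575599
s₃ = 2.7707101 − 0.0575599·(2.7707101 − 3.0000000) / (0.0575599 − 6.2000000) = 2.7707101 − (-0.0131979)/(-6.1424401) = 2.7685614
f(2.7685614) = 0.0042464
s₄ = 2.7685614 − 0.0042464·(2.7685614 − 2.7707101) / (0.0042464 − 0.0575599) = 2.7685614 − (-0.0000091)/(-0.0533135) = 2.7683903

2.76839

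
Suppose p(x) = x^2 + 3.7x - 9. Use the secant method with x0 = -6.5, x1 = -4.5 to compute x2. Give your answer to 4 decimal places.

p(-6.5) = 9.200000, p(-4.5) = -5.400000
x2 = -4.500000 − (-5.400000)·(-4.500000 − (-6.500000)) / (-5.400000 − 9.200000) = -4.500000 − (-10.800000)/(-14.600000) = -5.239726

-5.2397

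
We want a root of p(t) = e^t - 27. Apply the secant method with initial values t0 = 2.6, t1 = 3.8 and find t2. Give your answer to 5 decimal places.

3.12000

p(2.6) = -13.5362620, p(3.8) = 17.7011845
t2 = 3.8000000 − 17.7011845·(3.8000000 − 2.6000000) / (17.7011845 − (-13.5362620)) = 3.8000000 − (21.2414214)/(31.2374465) = 3.1200014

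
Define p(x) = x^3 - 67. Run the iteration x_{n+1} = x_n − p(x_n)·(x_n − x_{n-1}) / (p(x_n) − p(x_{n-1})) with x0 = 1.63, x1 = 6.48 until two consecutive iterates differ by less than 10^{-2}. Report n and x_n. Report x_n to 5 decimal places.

p(1.63) = -62.6692530, p(6.48) = 205.0977920
x2 = 6.4800000 − 205.0977920·(4.8500000)/(267.7670450) = 2.7651131;  |Δ| = 3.7148869
p(2.7651131) = -45.8583590
x3 = 2.7651131 − (-45.8583590)·(-3.7148869)/(-250.9561510) = 3.4439513;  |Δ| = 0.6788382
p(3.4439513) = -26.1519815
x4 = 3.4439513 − (-26.1519815)·(0.6788382)/(19.7063775) = 4.3448253;  |Δ| = 0.9008740
p(4.3448253) = 15.0194694
x5 = 4.3448253 − 15.0194694·(0.9008740)/(41.1714509) = 4.0161837;  |Δ| = 0.3286416
p(4.0161837) = -2.2200334
x6 = 4.0161837 − (-2.2200334)·(-0.3286416)/(-17.2395028) = 4.0585049;  |Δ| = 0.0423211
p(4.0585049) = -0.1504923
x7 = 4.0585049 − (-0.1504923)·(0.0423211)/(2.0695411) = 4.0615824;  |Δ| = 0.0030775
|x7 − x6| = 0.0030775 < 10^{-2}

n = 7, x_n = 4.06158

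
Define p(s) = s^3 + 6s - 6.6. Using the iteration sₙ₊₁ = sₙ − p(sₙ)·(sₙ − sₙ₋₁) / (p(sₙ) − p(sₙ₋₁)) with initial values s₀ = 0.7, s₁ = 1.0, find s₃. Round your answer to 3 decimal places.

0.955

p(0.7) = -2.05700, p(1.0) = 0.40000
s₂ = 1.00000 − 0.40000·(1.00000 − 0.70000) / (0.40000 − (-2.05700)) = 1.00000 − (0.12000)/(2.45700) = 0.95116
p(0.95116) = -0.03252
s₃ = 0.95116 − (-0.03252)·(0.95116 − 1.00000) / (-0.03252 − 0.40000) = 0.95116 − (0.00159)/(-0.43252) = 0.95483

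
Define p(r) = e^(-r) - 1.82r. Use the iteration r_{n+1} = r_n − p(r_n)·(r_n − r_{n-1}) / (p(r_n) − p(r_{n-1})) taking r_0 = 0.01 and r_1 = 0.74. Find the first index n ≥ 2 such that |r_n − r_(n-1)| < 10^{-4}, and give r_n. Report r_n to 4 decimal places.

p(0.01) = 0.971850, p(0.74) = -0.869686
r_2 = 0.740000 − (-0.869686)·(0.730000)/(-1.841536) = 0.395249;  |Δ| = 0.344751
p(0.395249) = -0.045842
r_3 = 0.395249 − (-0.045842)·(-0.344751)/(0.823845) = 0.376066;  |Δ| = 0.019183
p(0.376066) = 0.002117
r_4 = 0.376066 − 0.002117·(-0.019183)/(0.047958) = 0.376913;  |Δ| = 0.000847
p(0.376913) = -0.000005
r_5 = 0.376913 − (-0.000005)·(0.000847)/(-0.002122) = 0.376911;  |Δ| = 0.000002
|r_5 − r_4| = 0.000002 < 10^{-4}

n = 5, r_n = 0.3769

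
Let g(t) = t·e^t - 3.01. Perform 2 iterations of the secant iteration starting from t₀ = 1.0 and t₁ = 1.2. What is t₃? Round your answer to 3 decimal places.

g(1.0) = -0.29172, g(1.2) = 0.97414
t₂ = 1.20000 − 0.97414·(1.20000 − 1.00000) / (0.97414 − (-0.29172)) = 1.20000 − (0.19483)/(1.26586) = 1.04609
g(1.04609) = -0.03230
t₃ = 1.04609 − (-0.03230)·(1.04609 − 1.20000) / (-0.03230 − 0.97414) = 1.04609 − (0.00497)/(-1.00644) = 1.05103

1.051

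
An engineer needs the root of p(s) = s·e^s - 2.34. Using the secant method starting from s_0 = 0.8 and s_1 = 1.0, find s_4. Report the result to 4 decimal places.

p(0.8) = -0.559567, p(1.0) = 0.378282
s_2 = 1.000000 − 0.378282·(1.000000 − 0.800000) / (0.378282 − (-0.559567)) = 1.000000 − (0.075656)/(0.937849) = 0.919330
p(0.919330) = -0.034680
s_3 = 0.919330 − (-0.034680)·(0.919330 − 1.000000) / (-0.034680 − 0.378282) = 0.919330 − (0.002798)/(-0.412961) = 0.926104
p(0.926104) = -0.001906
s_4 = 0.926104 − (-0.001906)·(0.926104 − 0.919330) / (-0.001906 − (-0.034680)) = 0.926104 − (-0.000013)/(0.032774) = 0.926498

0.9265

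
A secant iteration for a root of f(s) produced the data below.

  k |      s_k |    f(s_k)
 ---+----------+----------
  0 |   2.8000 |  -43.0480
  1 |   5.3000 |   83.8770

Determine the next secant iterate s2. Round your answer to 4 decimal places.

s2 = 5.3000 − 83.8770·(5.3000 − 2.8000) / (83.8770 − (-43.0480))
   = 5.3000 − (209.692500)/(126.925000) = 3.647902

3.6479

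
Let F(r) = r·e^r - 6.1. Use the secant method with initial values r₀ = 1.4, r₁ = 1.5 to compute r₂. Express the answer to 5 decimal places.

F(1.4) = -0.4227200, F(1.5) = 0.6225336
r₂ = 1.5000000 − 0.6225336·(1.5000000 − 1.4000000) / (0.6225336 − (-0.4227200)) = 1.5000000 − (0.0622534)/(1.0452537) = 1.4404419

1.44044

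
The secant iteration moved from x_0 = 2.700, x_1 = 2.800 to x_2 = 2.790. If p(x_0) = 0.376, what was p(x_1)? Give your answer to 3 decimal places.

The secant line through (2.700, 0.376) and (2.800, p(x_1)) crosses zero at x_2 = 2.790.
So (2.700, 0.376), (2.800, p(x_1)), (2.790, 0) are collinear:
p(x_1) = 0.376 · (2.800 − 2.790) / (2.700 − 2.790) = 0.376 · (0.01000)/(-0.09000) = -0.04178

-0.042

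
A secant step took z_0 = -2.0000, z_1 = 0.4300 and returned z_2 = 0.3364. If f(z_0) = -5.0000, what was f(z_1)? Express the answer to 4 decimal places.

0.2003

The secant line through (-2.0000, -5.0000) and (0.4300, f(z_1)) crosses zero at z_2 = 0.3364.
So (-2.0000, -5.0000), (0.4300, f(z_1)), (0.3364, 0) are collinear:
f(z_1) = -5.0000 · (0.4300 − 0.3364) / (-2.0000 − 0.3364) = -5.0000 · (0.093600)/(-2.336400) = 0.200308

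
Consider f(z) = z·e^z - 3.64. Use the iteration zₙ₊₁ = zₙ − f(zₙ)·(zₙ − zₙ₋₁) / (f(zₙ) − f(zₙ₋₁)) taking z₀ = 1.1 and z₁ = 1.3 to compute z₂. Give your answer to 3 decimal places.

f(1.1) = -0.33542, f(1.3) = 1.13009
z₂ = 1.30000 − 1.13009·(1.30000 − 1.10000) / (1.13009 − (-0.33542)) = 1.30000 − (0.22602)/(1.46550) = 1.14578

1.146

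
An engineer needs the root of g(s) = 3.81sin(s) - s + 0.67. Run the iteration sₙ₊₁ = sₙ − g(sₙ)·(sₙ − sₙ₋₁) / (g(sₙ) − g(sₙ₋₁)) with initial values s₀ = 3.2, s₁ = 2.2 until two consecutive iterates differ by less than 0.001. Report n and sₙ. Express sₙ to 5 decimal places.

n = 5, sₙ = 2.60797

g(3.2) = -2.7524055, g(2.2) = 1.5503713
s₂ = 2.2000000 − 1.5503713·(-1.0000000)/(4.3027768) = 2.5603188;  |Δ| = 0.3603188
g(2.5603188) = 0.2017104
s₃ = 2.5603188 − 0.2017104·(0.3603188)/(-1.3486609) = 2.6142093;  |Δ| = 0.0538905
g(2.6142093) = -0.0267356
s₄ = 2.6142093 − (-0.0267356)·(0.0538905)/(-0.2284461) = 2.6079024;  |Δ| = 0.0063070
g(2.6079024) = 0.0002976
s₅ = 2.6079024 − 0.0002976·(-0.0063070)/(0.0270332) = 2.6079718;  |Δ| = 0.0000694
|s₅ − s₄| = 0.0000694 < 0.001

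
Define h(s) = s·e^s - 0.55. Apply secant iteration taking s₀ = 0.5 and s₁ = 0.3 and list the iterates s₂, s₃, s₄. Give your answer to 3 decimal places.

0.369, 0.378, 0.377

h(0.5) = 0.27436, h(0.3) = -0.14504
s₂ = 0.30000 − (-0.14504)·(0.30000 − 0.50000) / (-0.14504 − 0.27436) = 0.30000 − (0.02901)/(-0.41940) = 0.36917
h(0.36917) = -0.01599
s₃ = 0.36917 − (-0.01599)·(0.36917 − 0.30000) / (-0.01599 − (-0.14504)) = 0.36917 − (-0.00111)/(0.12905) = 0.37774
h(0.37774) = 0.00111
s₄ = 0.37774 − 0.00111·(0.37774 − 0.36917) / (0.00111 − (-0.01599)) = 0.37774 − (0.00001)/(0.01710) = 0.37718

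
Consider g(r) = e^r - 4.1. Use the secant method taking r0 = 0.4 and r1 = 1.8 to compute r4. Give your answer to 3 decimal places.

1.415

g(0.4) = -2.60818, g(1.8) = 1.94965
r2 = 1.80000 − 1.94965·(1.80000 − 0.40000) / (1.94965 − (-2.60818)) = 1.80000 − (2.72951)/(4.55782) = 1.20114
g(1.20114) = -0.77610
r3 = 1.20114 − (-0.77610)·(1.20114 − 1.80000) / (-0.77610 − 1.94965) = 1.20114 − (0.46478)/(-2.72575) = 1.37165
g(1.37165) = -0.15814
r4 = 1.37165 − (-0.15814)·(1.37165 − 1.20114) / (-0.15814 − (-0.77610)) = 1.37165 − (-0.02697)/(0.61796) = 1.41529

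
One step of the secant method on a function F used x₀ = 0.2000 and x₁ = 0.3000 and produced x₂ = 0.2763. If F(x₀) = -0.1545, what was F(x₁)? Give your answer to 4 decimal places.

The secant line through (0.2000, -0.1545) and (0.3000, F(x₁)) crosses zero at x₂ = 0.2763.
So (0.2000, -0.1545), (0.3000, F(x₁)), (0.2763, 0) are collinear:
F(x₁) = -0.1545 · (0.3000 − 0.2763) / (0.2000 − 0.2763) = -0.1545 · (0.023700)/(-0.076300) = 0.047990

0.0480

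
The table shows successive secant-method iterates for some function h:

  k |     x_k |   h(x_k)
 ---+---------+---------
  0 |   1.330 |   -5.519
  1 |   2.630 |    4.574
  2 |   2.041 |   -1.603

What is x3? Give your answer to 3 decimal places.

x3 = 2.041 − (-1.603)·(2.041 − 2.630) / (-1.603 − 4.574)
   = 2.041 − (0.94417)/(-6.17700) = 2.19385

2.194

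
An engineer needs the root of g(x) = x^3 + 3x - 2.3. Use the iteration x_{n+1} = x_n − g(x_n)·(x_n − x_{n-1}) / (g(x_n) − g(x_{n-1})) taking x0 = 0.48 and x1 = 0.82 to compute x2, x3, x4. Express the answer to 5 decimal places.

g(0.48) = -0.7494080, g(0.82) = 0.7113680
x2 = 0.8200000 − 0.7113680·(0.8200000 − 0.4800000) / (0.7113680 − (-0.7494080)) = 0.8200000 − (0.2418651)/(1.4607760) = 0.6544270
g(0.6544270) = -0.0564446
x3 = 0.6544270 − (-0.0564446)·(0.6544270 − 0.8200000) / (-0.0564446 − 0.7113680) = 0.6544270 − (0.0093457)/(-0.7678126) = 0.6665988
g(0.6665988) = -0.0039977
x4 = 0.6665988 − (-0.0039977)·(0.6665988 − 0.6544270) / (-0.0039977 − (-0.0564446)) = 0.6665988 − (-0.0000487)/(0.0524470) = 0.6675266

0.65443, 0.66660, 0.66753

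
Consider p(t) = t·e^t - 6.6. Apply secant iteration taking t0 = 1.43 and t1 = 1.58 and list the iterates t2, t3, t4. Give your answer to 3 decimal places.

p(1.43) = -0.62446, p(1.58) = 1.07083
t2 = 1.58000 − 1.07083·(1.58000 − 1.43000) / (1.07083 − (-0.62446)) = 1.58000 − (0.16062)/(1.69529) = 1.48525
p(1.48525) = -0.04101
t3 = 1.48525 − (-0.04101)·(1.48525 − 1.58000) / (-0.04101 − 1.07083) = 1.48525 − (0.00389)/(-1.11184) = 1.48875
p(1.48875) = -0.00256
t4 = 1.48875 − (-0.00256)·(1.48875 − 1.48525) / (-0.00256 − (-0.04101)) = 1.48875 − (-0.00001)/(0.03845) = 1.48898

1.485, 1.489, 1.489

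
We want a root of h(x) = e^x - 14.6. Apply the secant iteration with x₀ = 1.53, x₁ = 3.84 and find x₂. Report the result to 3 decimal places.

2.080

h(1.53) = -9.98182, h(3.84) = 31.92547
x₂ = 3.84000 − 31.92547·(3.84000 − 1.53000) / (31.92547 − (-9.98182)) = 3.84000 − (73.74785)/(41.90730) = 2.08021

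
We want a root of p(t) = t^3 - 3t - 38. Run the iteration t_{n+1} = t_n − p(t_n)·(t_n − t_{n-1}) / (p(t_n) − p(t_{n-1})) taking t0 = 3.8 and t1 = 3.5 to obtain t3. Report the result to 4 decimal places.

3.6590

p(3.8) = 5.472000, p(3.5) = -5.625000
t2 = 3.500000 − (-5.625000)·(3.500000 − 3.800000) / (-5.625000 − 5.472000) = 3.500000 − (1.687500)/(-11.097000) = 3.652068
p(3.652068) = -0.246375
t3 = 3.652068 − (-0.246375)·(3.652068 − 3.500000) / (-0.246375 − (-5.625000)) = 3.652068 − (-0.037466)/(5.378625) = 3.659034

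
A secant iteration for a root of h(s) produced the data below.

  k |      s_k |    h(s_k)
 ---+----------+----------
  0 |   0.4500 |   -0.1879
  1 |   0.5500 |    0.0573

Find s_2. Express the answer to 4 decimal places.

s_2 = 0.5500 − 0.0573·(0.5500 − 0.4500) / (0.0573 − (-0.1879))
   = 0.5500 − (0.005730)/(0.245200) = 0.526631

0.5266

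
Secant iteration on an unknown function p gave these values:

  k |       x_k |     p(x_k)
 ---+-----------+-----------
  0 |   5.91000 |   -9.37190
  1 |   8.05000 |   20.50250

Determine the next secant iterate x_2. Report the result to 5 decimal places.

x_2 = 8.05000 − 20.50250·(8.05000 − 5.91000) / (20.50250 − (-9.37190))
   = 8.05000 − (43.8753500)/(29.8744000) = 6.5813395

6.58134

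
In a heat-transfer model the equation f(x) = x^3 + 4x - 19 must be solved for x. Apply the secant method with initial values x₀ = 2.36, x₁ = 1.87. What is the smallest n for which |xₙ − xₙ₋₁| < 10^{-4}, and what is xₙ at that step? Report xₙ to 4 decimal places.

f(2.36) = 3.584256, f(1.87) = -4.980797
x₂ = 1.870000 − (-4.980797)·(-0.490000)/(-8.565053) = 2.154948;  |Δ| = 0.284948
f(2.154948) = -0.373067
x₃ = 2.154948 − (-0.373067)·(0.284948)/(4.607730) = 2.178018;  |Δ| = 0.023071
f(2.178018) = 0.044080
x₄ = 2.178018 − 0.044080·(0.023071)/(0.417147) = 2.175581;  |Δ| = 0.002438
f(2.175581) = -0.000327
x₅ = 2.175581 − (-0.000327)·(-0.002438)/(-0.044407) = 2.175599;  |Δ| = 0.000018
|x₅ − x₄| = 0.000018 < 10^{-4}

n = 5, xₙ = 2.1756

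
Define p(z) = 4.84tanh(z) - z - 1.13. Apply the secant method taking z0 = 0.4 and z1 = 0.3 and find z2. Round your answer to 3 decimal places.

0.306

p(0.4) = 0.30895, p(0.3) = -0.02005
z2 = 0.30000 − (-0.02005)·(0.30000 − 0.40000) / (-0.02005 − 0.30895) = 0.30000 − (0.00200)/(-0.32900) = 0.30609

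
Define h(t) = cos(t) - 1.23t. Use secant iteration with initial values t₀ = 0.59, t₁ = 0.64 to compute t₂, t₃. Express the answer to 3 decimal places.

h(0.59) = 0.10524, h(0.64) = 0.01490
t₂ = 0.64000 − 0.01490·(0.64000 − 0.59000) / (0.01490 − 0.10524) = 0.64000 − (0.00074)/(-0.09034) = 0.64824
h(0.64824) = -0.00019
t₃ = 0.64824 − (-0.00019)·(0.64824 − 0.64000) / (-0.00019 − 0.01490) = 0.64824 − (0.00000)/(-0.01509) = 0.64814

0.648, 0.648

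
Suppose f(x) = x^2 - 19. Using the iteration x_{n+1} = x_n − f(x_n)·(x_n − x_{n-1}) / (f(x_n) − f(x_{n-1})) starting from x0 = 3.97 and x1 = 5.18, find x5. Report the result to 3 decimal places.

f(3.97) = -3.23910, f(5.18) = 7.83240
x2 = 5.18000 − 7.83240·(5.18000 − 3.97000) / (7.83240 − (-3.23910)) = 5.18000 − (9.47720)/(11.07150) = 4.32400
f(4.32400) = -0.30302
x3 = 4.32400 − (-0.30302)·(4.32400 − 5.18000) / (-0.30302 − 7.83240) = 4.32400 − (0.25939)/(-8.13542) = 4.35588
f(4.35588) = -0.02628
x4 = 4.35588 − (-0.02628)·(4.35588 − 4.32400) / (-0.02628 − (-0.30302)) = 4.35588 − (-0.00084)/(0.27675) = 4.35891
f(4.35891) = 0.00011
x5 = 4.35891 − 0.00011·(4.35891 − 4.35588) / (0.00011 − (-0.02628)) = 4.35891 − (0.00000)/(0.02638) = 4.35890

4.359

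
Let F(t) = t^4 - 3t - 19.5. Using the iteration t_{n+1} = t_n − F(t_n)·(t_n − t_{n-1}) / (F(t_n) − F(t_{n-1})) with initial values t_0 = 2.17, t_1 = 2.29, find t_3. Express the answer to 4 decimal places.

F(2.17) = -3.836261, F(2.29) = 1.130585
t_2 = 2.290000 − 1.130585·(2.290000 − 2.170000) / (1.130585 − (-3.836261)) = 2.290000 − (0.135670)/(4.966846) = 2.262685
F(2.262685) = -0.076289
t_3 = 2.262685 − (-0.076289)·(2.262685 − 2.290000) / (-0.076289 − 1.130585) = 2.262685 − (0.002084)/(-1.206874) = 2.264411

2.2644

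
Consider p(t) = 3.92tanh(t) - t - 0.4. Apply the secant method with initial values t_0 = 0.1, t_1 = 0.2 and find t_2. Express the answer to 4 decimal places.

p(0.1) = -0.109301, p(0.2) = 0.173711
t_2 = 0.200000 − 0.173711·(0.200000 − 0.100000) / (0.173711 − (-0.109301)) = 0.200000 − (0.017371)/(0.283013) = 0.138621

0.1386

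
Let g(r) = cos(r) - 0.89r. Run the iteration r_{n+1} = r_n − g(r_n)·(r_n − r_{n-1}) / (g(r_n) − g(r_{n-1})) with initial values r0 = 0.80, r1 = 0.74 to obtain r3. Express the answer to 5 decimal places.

0.79047

g(0.80) = -0.0152933, g(0.74) = 0.0798686
r2 = 0.7400000 − 0.0798686·(0.7400000 − 0.8000000) / (0.0798686 − (-0.0152933)) = 0.7400000 − (-0.0047921)/(0.0951618) = 0.7903575
g(0.7903575) = 0.0001731
r3 = 0.7903575 − 0.0001731·(0.7903575 − 0.7400000) / (0.0001731 − 0.0798686) = 0.7903575 − (0.0000087)/(-0.0796954) = 0.7904669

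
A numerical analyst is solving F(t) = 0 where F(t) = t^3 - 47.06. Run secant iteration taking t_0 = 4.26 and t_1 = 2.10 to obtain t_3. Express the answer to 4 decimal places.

F(4.26) = 30.248776, F(2.10) = -37.799000
t_2 = 2.100000 − (-37.799000)·(2.100000 − 4.260000) / (-37.799000 − 30.248776) = 2.100000 − (81.645840)/(-68.047776) = 3.299831
F(3.299831) = -11.128517
t_3 = 3.299831 − (-11.128517)·(3.299831 − 2.100000) / (-11.128517 − (-37.799000)) = 3.299831 − (-13.352341)/(26.670483) = 3.800472

3.8005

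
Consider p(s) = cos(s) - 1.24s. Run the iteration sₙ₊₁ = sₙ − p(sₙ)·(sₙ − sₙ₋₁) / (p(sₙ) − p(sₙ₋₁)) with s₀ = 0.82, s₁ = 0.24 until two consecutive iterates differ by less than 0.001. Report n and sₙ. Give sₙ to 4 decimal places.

p(0.82) = -0.334579, p(0.24) = 0.673738
s₂ = 0.240000 − 0.673738·(-0.580000)/(1.008317) = 0.627545;  |Δ| = 0.387545
p(0.627545) = 0.031316
s₃ = 0.627545 − 0.031316·(0.387545)/(-0.642422) = 0.646436;  |Δ| = 0.018891
p(0.646436) = -0.003346
s₄ = 0.646436 − (-0.003346)·(0.018891)/(-0.034661) = 0.644613;  |Δ| = 0.001823
p(0.644613) = 0.000012
s₅ = 0.644613 − 0.000012·(-0.001823)/(0.003358) = 0.644620;  |Δ| = 0.000007
|s₅ − s₄| = 0.000007 < 0.001

n = 5, sₙ = 0.6446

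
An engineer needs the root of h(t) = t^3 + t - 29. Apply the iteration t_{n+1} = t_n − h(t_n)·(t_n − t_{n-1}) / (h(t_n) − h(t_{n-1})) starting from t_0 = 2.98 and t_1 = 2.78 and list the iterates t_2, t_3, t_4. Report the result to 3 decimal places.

h(2.98) = 0.44359, h(2.78) = -4.73505
t_2 = 2.78000 − (-4.73505)·(2.78000 − 2.98000) / (-4.73505 − 0.44359) = 2.78000 − (0.94701)/(-5.17864) = 2.96287
h(2.96287) = -0.02733
t_3 = 2.96287 − (-0.02733)·(2.96287 − 2.78000) / (-0.02733 − (-4.73505)) = 2.96287 − (-0.00500)/(4.70772) = 2.96393
h(2.96393) = 0.00170
t_4 = 2.96393 − 0.00170·(2.96393 − 2.96287) / (0.00170 − (-0.02733)) = 2.96393 − (0.00000)/(0.02903) = 2.96387

2.963, 2.964, 2.964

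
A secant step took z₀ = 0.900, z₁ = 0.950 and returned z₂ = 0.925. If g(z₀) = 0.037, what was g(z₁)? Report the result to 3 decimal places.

-0.037

The secant line through (0.900, 0.037) and (0.950, g(z₁)) crosses zero at z₂ = 0.925.
So (0.900, 0.037), (0.950, g(z₁)), (0.925, 0) are collinear:
g(z₁) = 0.037 · (0.950 − 0.925) / (0.900 − 0.925) = 0.037 · (0.02500)/(-0.02500) = -0.03700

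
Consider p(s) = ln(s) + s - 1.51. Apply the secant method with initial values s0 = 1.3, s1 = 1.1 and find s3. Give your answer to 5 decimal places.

p(1.3) = 0.0523643, p(1.1) = -0.3146898
s2 = 1.1000000 − (-0.3146898)·(1.1000000 − 1.3000000) / (-0.3146898 − 0.0523643) = 1.1000000 − (0.0629380)/(-0.3670541) = 1.2714678
p(1.2714678) = 0.0016398
s3 = 1.2714678 − 0.0016398·(1.2714678 − 1.1000000) / (0.0016398 − (-0.3146898)) = 1.2714678 − (0.0002812)/(0.3163296) = 1.2705790

1.27058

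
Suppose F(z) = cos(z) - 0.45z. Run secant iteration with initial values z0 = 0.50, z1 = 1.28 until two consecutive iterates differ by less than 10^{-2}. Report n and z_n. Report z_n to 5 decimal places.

n = 4, z_n = 1.06897

F(0.50) = 0.6525826, F(1.28) = -0.2892848
z2 = 1.2800000 − (-0.2892848)·(0.7800000)/(-0.9418674) = 1.0404311;  |Δ| = 0.2395689
F(1.0404311) = 0.0376544
z3 = 1.0404311 − 0.0376544·(-0.2395689)/(0.3269392) = 1.0680229;  |Δ| = 0.0275918
F(1.0680229) = 0.0012473
z4 = 1.0680229 − 0.0012473·(0.0275918)/(-0.0364071) = 1.0689682;  |Δ| = 0.0009453
|z4 − z3| = 0.0009453 < 10^{-2}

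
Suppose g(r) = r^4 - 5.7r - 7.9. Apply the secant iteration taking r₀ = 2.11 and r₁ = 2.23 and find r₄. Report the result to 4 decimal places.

g(2.11) = -0.105806, g(2.23) = 4.118734
r₂ = 2.230000 − 4.118734·(2.230000 − 2.110000) / (4.118734 − (-0.105806)) = 2.230000 − (0.494248)/(4.224540) = 2.113005
g(2.113005) = -0.009763
r₃ = 2.113005 − (-0.009763)·(2.113005 − 2.230000) / (-0.009763 − 4.118734) = 2.113005 − (0.001142)/(-4.128497) = 2.113282
g(2.113282) = -0.000898
r₄ = 2.113282 − (-0.000898)·(2.113282 − 2.113005) / (-0.000898 − (-0.009763)) = 2.113282 − (0.000000)/(0.008865) = 2.113310

2.1133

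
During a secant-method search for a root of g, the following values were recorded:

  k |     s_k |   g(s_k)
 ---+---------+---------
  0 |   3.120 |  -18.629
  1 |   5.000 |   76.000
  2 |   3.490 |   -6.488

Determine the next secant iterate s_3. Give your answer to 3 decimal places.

s_3 = 3.490 − (-6.488)·(3.490 − 5.000) / (-6.488 − 76.000)
   = 3.490 − (9.79688)/(-82.48800) = 3.60877

3.609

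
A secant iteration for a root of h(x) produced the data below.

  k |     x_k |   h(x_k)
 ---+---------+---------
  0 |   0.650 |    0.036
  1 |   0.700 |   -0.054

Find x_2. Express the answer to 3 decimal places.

0.670

x_2 = 0.700 − (-0.054)·(0.700 − 0.650) / (-0.054 − 0.036)
   = 0.700 − (-0.00270)/(-0.09000) = 0.67000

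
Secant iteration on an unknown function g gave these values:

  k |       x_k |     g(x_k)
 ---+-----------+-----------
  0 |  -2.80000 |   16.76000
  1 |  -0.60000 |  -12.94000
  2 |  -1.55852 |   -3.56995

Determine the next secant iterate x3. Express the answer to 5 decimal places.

-1.92371

x3 = -1.55852 − (-3.56995)·(-1.55852 − (-0.60000)) / (-3.56995 − (-12.94000))
   = -1.55852 − (3.4218685)/(9.3700500) = -1.9237121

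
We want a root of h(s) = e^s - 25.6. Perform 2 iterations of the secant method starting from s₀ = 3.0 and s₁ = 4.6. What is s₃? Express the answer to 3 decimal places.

h(3.0) = -5.51446, h(4.6) = 73.88432
s₂ = 4.60000 − 73.88432·(4.60000 − 3.00000) / (73.88432 − (-5.51446)) = 4.60000 − (118.21491)/(79.39878) = 3.11112
h(3.11112) = -3.15373
s₃ = 3.11112 − (-3.15373)·(3.11112 − 4.60000) / (-3.15373 − 73.88432) = 3.11112 − (4.69551)/(-77.03805) = 3.17207

3.172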